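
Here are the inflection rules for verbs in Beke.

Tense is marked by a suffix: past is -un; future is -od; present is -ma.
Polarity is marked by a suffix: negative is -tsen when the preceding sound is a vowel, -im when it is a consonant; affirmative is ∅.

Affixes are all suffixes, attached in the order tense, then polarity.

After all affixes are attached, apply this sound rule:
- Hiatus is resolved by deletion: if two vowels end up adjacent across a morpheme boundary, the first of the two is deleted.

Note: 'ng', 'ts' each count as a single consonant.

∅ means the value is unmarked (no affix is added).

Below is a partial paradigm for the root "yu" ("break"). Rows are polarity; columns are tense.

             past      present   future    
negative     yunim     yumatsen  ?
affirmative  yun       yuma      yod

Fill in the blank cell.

yodim

Attach tense future -od → yuod.
Attach polarity negative -im (after consonant 'd') → yuodim.
Apply vowel deletion: yuodim → yodim.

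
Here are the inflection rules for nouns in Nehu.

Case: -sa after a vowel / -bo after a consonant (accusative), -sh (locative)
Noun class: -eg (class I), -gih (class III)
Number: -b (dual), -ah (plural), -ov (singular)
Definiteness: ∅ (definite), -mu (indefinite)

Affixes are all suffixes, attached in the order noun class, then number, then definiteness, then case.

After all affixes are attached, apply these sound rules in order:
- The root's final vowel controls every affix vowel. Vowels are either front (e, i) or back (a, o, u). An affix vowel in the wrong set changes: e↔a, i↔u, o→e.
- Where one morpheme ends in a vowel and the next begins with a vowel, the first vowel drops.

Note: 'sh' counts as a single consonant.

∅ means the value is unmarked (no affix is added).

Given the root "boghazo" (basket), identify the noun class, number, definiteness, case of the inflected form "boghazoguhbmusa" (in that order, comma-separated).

Segment: boghazo-gih-b-mu-sa.
noun class: -gih → class III.
number: -b → dual.
definiteness: -mu → indefinite.
case: -sa/bo → accusative.

class III, dual, indefinite, accusative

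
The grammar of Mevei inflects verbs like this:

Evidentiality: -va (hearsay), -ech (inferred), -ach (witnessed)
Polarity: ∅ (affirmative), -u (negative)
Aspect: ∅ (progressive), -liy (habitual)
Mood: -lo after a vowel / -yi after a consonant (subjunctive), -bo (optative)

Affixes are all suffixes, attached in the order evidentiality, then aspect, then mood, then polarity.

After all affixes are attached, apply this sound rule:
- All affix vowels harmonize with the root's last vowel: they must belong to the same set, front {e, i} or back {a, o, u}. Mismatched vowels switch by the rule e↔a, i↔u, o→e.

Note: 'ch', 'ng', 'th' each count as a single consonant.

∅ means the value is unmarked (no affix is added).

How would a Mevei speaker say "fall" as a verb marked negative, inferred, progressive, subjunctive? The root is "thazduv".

thazduvachyuu

Attach evidentiality inferred -ech → thazduvech.
aspect = progressive: zero marking, form stays thazduvech.
Attach mood subjunctive -yi (after consonant 'ch') → thazduvechyi.
Attach polarity negative -u → thazduvechyiu.
Apply vowel harmony: thazduvechyiu → thazduvachyuu.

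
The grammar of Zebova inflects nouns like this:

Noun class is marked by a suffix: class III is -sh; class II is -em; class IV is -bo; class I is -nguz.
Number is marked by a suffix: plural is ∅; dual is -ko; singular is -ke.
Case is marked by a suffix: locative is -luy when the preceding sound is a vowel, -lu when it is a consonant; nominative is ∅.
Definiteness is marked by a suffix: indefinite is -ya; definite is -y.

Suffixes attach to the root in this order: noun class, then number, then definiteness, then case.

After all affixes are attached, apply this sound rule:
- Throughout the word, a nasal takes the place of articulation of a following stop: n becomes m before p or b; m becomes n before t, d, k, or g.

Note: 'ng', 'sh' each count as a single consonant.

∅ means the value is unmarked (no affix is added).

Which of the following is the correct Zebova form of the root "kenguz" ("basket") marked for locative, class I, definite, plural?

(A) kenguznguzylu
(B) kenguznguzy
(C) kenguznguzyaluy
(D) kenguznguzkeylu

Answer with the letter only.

A

Attach noun class class I -nguz → kenguznguz.
number = plural: zero marking, form stays kenguznguz.
Attach definiteness definite -y → kenguznguzy.
Attach case locative -lu (after consonant 'y') → kenguznguzylu.
Nasal assimilation: no change.
So the correct form is kenguznguzylu, option (A).
(B) kenguznguzy is wrong: it uses nominative instead of locative for case.
(C) kenguznguzyaluy is wrong: it uses indefinite instead of definite for definiteness.
(D) kenguznguzkeylu is wrong: it uses singular instead of plural for number.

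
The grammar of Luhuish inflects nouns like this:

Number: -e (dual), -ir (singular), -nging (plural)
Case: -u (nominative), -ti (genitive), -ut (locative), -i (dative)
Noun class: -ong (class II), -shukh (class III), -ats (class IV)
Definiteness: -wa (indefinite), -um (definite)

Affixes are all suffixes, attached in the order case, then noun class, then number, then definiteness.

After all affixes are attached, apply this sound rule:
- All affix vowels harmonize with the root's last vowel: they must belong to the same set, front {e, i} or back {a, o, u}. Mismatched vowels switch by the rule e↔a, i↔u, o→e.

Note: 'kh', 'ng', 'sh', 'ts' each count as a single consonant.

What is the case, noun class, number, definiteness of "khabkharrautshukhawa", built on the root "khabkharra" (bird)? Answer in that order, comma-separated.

Segment: khabkharra-ut-shukh-e-wa.
case: -ut → locative.
noun class: -shukh → class III.
number: -e → dual.
definiteness: -wa → indefinite.

locative, class III, dual, indefinite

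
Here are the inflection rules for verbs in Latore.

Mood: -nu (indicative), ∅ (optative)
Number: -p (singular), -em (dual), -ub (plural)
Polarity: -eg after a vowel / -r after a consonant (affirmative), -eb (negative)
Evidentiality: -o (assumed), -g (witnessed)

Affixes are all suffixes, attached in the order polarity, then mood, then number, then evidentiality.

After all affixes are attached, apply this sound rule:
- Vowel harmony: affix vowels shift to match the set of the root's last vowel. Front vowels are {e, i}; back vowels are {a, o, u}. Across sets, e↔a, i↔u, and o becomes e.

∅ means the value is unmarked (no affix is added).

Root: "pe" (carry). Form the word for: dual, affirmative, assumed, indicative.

Attach polarity affirmative -eg (after vowel 'e') → peeg.
Attach mood indicative -nu → peegnu.
Attach number dual -em → peegnuem.
Attach evidentiality assumed -o → peegnuemo.
Apply vowel harmony: peegnuemo → peegnieme.

peegnieme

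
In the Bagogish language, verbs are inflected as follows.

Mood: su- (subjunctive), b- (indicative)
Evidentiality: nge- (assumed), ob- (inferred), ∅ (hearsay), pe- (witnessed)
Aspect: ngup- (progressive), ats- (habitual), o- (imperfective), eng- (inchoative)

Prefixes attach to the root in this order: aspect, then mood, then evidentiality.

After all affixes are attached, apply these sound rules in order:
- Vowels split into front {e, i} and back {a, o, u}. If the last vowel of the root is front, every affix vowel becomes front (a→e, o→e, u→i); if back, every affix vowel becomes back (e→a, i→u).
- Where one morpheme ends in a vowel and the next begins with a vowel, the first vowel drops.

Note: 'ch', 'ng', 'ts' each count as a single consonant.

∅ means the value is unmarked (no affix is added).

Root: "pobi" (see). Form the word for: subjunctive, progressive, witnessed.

Attach aspect progressive ngup- → nguppobi.
Attach mood subjunctive su- → sunguppobi.
Attach evidentiality witnessed pe- → pesunguppobi.
Apply vowel harmony: pesunguppobi → pesingippobi.
Vowel deletion: no change.

pesingippobi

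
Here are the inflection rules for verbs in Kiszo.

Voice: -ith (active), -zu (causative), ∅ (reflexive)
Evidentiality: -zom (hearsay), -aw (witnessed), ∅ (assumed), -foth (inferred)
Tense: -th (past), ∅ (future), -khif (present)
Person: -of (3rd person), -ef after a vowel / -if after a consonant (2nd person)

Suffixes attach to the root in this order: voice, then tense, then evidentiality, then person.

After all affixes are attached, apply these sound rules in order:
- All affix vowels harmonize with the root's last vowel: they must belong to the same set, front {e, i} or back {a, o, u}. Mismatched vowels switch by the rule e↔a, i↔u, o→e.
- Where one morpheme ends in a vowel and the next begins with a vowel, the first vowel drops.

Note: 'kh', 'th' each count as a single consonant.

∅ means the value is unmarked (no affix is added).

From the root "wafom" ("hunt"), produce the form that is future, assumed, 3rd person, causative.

wafomzof

Attach voice causative -zu → wafomzu.
tense = future: zero marking, form stays wafomzu.
evidentiality = assumed: zero marking, form stays wafomzu.
Attach person 3rd person -of → wafomzuof.
Vowel harmony: no change.
Apply vowel deletion: wafomzuof → wafomzof.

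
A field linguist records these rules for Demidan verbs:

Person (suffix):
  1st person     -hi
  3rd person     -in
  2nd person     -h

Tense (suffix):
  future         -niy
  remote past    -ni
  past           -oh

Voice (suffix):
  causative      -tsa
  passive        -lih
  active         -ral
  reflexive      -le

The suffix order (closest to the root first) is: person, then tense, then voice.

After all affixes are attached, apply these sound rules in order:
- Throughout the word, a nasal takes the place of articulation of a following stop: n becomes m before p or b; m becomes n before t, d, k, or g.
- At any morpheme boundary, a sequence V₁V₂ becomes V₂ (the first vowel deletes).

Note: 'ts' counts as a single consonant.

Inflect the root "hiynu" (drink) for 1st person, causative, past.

hiynuhohtsa

Attach person 1st person -hi → hiynuhi.
Attach tense past -oh → hiynuhioh.
Attach voice causative -tsa → hiynuhiohtsa.
Nasal assimilation: no change.
Apply vowel deletion: hiynuhiohtsa → hiynuhohtsa.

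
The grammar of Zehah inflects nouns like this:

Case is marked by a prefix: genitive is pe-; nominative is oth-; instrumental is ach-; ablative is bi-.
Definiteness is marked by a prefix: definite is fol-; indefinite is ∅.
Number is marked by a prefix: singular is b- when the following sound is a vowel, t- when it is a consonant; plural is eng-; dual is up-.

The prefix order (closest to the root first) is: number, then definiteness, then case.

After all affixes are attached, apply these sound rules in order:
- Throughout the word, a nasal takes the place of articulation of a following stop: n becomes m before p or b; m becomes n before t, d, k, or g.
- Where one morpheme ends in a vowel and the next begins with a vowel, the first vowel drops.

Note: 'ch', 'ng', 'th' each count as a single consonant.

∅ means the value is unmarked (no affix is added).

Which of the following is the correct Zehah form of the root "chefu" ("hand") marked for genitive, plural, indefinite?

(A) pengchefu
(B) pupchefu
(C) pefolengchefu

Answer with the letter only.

A

Attach number plural eng- → engchefu.
definiteness = indefinite: zero marking, form stays engchefu.
Attach case genitive pe- → peengchefu.
Nasal assimilation: no change.
Apply vowel deletion: peengchefu → pengchefu.
So the correct form is pengchefu, option (A).
(B) pupchefu is wrong: it uses dual instead of plural for number.
(C) pefolengchefu is wrong: it uses definite instead of indefinite for definiteness.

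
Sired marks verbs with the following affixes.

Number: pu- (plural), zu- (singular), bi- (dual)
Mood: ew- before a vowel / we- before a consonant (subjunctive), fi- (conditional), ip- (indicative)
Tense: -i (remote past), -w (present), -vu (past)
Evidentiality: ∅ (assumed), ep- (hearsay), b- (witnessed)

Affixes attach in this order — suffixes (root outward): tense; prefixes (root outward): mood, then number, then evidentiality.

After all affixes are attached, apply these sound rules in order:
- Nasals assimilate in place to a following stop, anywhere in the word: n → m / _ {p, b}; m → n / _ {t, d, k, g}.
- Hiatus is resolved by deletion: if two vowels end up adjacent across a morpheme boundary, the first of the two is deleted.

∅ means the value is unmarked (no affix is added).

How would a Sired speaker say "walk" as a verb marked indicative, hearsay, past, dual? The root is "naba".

Attach tense past -vu → nabavu.
Attach mood indicative ip- → ipnabavu.
Attach number dual bi- → biipnabavu.
Attach evidentiality hearsay ep- → epbiipnabavu.
Nasal assimilation: no change.
Apply vowel deletion: epbiipnabavu → epbipnabavu.

epbipnabavu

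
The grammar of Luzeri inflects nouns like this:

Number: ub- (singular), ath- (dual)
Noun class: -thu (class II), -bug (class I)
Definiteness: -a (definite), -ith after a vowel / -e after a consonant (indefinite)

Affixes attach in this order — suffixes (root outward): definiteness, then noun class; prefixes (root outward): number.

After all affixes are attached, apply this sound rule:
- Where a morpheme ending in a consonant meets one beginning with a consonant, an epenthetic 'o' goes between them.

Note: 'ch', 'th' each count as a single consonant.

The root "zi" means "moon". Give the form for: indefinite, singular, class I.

uboziithobug

Attach number singular ub- → ubzi.
Attach definiteness indefinite -ith (after vowel 'i') → ubziith.
Attach noun class class I -bug → ubziithbug.
Apply epenthesis: ubziithbug → uboziithobug.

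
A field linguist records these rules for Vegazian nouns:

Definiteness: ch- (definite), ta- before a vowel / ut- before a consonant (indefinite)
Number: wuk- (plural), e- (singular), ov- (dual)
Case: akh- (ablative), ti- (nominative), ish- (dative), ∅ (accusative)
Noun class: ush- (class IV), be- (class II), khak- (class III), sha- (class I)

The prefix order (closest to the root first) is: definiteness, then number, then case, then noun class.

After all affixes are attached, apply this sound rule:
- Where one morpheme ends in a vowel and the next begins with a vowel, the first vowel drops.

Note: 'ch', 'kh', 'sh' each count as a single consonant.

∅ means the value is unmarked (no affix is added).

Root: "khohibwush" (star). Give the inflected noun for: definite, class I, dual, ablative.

Attach definiteness definite ch- → chkhohibwush.
Attach number dual ov- → ovchkhohibwush.
Attach case ablative akh- → akhovchkhohibwush.
Attach noun class class I sha- → shaakhovchkhohibwush.
Apply vowel deletion: shaakhovchkhohibwush → shakhovchkhohibwush.

shakhovchkhohibwush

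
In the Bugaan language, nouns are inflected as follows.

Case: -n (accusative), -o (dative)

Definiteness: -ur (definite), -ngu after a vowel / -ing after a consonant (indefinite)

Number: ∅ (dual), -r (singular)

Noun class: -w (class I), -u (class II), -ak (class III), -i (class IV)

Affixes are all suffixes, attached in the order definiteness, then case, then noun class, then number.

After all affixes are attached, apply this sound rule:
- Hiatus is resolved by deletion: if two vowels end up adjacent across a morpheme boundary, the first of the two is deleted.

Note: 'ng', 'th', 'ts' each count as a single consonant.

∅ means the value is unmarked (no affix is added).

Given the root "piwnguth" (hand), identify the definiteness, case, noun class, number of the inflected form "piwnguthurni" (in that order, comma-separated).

Segment: piwnguth-ur-n-i.
definiteness: -ur → definite.
case: -n → accusative.
noun class: -i → class IV.
number: ∅ → dual.

definite, accusative, class IV, dual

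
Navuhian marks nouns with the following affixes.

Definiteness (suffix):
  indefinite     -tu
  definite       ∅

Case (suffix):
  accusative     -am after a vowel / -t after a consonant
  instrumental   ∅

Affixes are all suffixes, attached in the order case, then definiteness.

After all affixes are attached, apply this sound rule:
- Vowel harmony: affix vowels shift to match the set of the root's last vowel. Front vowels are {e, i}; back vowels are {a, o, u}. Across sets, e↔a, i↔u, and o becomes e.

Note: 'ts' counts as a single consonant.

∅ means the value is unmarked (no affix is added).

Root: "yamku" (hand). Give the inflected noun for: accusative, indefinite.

Attach case accusative -am (after vowel 'u') → yamkuam.
Attach definiteness indefinite -tu → yamkuamtu.
Vowel harmony: no change.

yamkuamtu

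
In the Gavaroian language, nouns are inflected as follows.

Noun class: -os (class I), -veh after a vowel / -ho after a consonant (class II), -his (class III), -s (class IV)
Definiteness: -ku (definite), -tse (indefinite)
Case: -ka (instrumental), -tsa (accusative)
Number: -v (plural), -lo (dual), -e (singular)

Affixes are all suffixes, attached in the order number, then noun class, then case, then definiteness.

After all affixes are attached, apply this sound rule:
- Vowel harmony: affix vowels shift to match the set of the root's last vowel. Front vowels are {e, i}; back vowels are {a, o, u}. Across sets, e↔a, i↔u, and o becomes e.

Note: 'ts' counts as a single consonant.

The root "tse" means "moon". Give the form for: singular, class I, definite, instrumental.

Attach number singular -e → tsee.
Attach noun class class I -os → tseeos.
Attach case instrumental -ka → tseeoska.
Attach definiteness definite -ku → tseeoskaku.
Apply vowel harmony: tseeoskaku → tseeeskeki.

tseeeskeki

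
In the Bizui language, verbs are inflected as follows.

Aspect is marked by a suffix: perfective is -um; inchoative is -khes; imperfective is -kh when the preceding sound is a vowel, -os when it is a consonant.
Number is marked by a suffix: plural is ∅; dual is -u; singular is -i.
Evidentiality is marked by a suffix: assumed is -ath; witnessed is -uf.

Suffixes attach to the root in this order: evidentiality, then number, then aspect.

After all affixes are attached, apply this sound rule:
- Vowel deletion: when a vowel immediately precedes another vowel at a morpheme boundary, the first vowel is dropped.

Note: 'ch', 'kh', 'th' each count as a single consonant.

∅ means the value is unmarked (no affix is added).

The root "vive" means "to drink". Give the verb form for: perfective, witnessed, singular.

Attach evidentiality witnessed -uf → viveuf.
Attach number singular -i → viveufi.
Attach aspect perfective -um → viveufium.
Apply vowel deletion: viveufium → vivufum.

vivufum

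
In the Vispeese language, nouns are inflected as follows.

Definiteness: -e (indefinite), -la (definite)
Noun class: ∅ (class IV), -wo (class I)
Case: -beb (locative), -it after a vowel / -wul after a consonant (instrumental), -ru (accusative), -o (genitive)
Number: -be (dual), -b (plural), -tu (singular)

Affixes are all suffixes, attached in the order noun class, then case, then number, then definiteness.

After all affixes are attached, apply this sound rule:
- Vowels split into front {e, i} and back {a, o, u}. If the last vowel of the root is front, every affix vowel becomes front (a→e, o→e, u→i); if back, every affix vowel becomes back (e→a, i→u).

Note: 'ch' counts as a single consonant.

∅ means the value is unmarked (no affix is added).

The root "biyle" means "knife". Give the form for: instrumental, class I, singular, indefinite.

Attach noun class class I -wo → biylewo.
Attach case instrumental -it (after vowel 'o') → biylewoit.
Attach number singular -tu → biylewoittu.
Attach definiteness indefinite -e → biylewoittue.
Apply vowel harmony: biylewoittue → biyleweittie.

biyleweittie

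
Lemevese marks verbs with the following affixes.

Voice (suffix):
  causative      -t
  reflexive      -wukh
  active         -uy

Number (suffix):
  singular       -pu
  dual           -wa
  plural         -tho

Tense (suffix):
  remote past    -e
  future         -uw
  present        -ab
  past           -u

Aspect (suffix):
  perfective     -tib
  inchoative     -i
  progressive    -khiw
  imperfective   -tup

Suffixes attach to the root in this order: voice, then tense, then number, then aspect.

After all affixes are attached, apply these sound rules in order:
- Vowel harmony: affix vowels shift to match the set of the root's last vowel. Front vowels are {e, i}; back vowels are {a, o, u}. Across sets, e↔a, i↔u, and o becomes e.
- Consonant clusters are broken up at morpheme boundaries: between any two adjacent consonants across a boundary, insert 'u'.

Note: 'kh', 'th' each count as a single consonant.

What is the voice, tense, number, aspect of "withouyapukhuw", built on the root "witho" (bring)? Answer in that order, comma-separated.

Segment: witho-uy-e-pu-khiw.
voice: -uy → active.
tense: -e → remote past.
number: -pu → singular.
aspect: -khiw → progressive.

active, remote past, singular, progressive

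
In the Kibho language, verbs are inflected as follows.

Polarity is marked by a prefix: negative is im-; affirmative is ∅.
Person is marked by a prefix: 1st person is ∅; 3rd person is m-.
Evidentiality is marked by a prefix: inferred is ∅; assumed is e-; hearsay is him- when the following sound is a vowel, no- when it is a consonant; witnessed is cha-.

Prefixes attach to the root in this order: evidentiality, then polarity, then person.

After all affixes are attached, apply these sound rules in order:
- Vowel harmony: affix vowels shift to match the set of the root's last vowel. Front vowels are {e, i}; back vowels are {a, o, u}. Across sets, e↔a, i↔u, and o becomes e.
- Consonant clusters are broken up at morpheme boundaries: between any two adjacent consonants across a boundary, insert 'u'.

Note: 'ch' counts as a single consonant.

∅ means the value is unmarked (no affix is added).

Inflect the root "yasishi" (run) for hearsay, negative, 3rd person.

mimuneyasishi

Attach evidentiality hearsay no- (before consonant 'y') → noyasishi.
Attach polarity negative im- → imnoyasishi.
Attach person 3rd person m- → mimnoyasishi.
Apply vowel harmony: mimnoyasishi → mimneyasishi.
Apply epenthesis: mimneyasishi → mimuneyasishi.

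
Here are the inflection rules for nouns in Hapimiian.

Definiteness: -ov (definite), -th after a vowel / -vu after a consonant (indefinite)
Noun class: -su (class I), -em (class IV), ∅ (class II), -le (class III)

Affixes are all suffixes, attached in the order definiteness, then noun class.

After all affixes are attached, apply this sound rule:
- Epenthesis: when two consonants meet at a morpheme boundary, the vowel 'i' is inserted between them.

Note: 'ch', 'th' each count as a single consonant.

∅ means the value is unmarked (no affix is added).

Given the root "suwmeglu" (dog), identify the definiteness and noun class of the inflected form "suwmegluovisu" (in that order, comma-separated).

definite, class I

Segment: suwmeglu-ov-su.
definiteness: -ov → definite.
noun class: -su → class I.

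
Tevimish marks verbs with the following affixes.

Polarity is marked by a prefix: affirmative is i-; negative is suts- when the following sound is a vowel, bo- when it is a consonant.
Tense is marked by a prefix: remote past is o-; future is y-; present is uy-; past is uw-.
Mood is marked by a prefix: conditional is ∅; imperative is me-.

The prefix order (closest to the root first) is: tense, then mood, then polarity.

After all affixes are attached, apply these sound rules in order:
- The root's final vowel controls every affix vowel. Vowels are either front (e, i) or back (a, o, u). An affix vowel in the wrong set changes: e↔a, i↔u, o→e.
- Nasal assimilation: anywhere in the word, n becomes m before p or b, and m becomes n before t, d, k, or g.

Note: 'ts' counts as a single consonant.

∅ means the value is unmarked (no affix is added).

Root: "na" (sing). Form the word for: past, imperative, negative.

Attach tense past uw- → uwna.
Attach mood imperative me- → meuwna.
Attach polarity negative bo- (before consonant 'm') → bomeuwna.
Apply vowel harmony: bomeuwna → bomauwna.
Nasal assimilation: no change.

bomauwna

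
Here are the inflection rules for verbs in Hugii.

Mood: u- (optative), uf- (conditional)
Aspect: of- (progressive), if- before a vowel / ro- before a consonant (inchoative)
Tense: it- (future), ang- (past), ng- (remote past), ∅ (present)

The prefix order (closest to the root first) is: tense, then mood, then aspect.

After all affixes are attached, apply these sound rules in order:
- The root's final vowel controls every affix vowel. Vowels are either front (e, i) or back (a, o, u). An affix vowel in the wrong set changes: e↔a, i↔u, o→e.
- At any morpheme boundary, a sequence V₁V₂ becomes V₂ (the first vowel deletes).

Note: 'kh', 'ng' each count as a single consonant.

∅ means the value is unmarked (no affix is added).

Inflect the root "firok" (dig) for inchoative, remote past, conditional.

ufufngfirok

Attach tense remote past ng- → ngfirok.
Attach mood conditional uf- → ufngfirok.
Attach aspect inchoative if- (before vowel 'u') → ifufngfirok.
Apply vowel harmony: ifufngfirok → ufufngfirok.
Vowel deletion: no change.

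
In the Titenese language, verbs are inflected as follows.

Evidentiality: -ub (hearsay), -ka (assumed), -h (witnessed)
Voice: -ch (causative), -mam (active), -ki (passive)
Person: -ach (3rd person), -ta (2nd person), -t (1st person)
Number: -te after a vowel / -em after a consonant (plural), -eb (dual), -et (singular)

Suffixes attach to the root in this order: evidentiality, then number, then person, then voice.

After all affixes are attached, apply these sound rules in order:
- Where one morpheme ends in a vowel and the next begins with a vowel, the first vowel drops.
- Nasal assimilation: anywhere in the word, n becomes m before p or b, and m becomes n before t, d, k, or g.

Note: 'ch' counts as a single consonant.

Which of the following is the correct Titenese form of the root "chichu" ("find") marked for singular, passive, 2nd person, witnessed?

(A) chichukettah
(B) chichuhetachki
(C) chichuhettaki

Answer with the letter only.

Attach evidentiality witnessed -h → chichuh.
Attach number singular -et → chichuhet.
Attach person 2nd person -ta → chichuhetta.
Attach voice passive -ki → chichuhettaki.
Vowel deletion: no change.
Nasal assimilation: no change.
So the correct form is chichuhettaki, option (C).
(A) chichukettah is wrong: it has the affixes in the wrong order.
(B) chichuhetachki is wrong: it uses 3rd person instead of 2nd person for person.

C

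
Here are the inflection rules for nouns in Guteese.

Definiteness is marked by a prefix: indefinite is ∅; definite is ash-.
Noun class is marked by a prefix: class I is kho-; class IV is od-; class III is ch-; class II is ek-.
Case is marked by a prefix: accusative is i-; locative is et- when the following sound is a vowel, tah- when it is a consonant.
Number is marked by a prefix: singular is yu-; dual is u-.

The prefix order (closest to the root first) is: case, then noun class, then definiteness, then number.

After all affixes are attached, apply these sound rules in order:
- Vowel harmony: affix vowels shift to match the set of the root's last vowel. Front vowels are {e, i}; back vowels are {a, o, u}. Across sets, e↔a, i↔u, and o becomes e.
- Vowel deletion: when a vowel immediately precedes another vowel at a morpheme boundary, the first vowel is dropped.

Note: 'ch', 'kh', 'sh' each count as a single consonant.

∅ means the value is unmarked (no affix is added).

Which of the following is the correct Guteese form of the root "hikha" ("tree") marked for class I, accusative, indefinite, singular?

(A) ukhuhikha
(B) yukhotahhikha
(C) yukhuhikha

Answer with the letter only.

Attach case accusative i- → ihikha.
Attach noun class class I kho- → khoihikha.
definiteness = indefinite: zero marking, form stays khoihikha.
Attach number singular yu- → yukhoihikha.
Apply vowel harmony: yukhoihikha → yukhouhikha.
Apply vowel deletion: yukhouhikha → yukhuhikha.
So the correct form is yukhuhikha, option (C).
(B) yukhotahhikha is wrong: it uses locative instead of accusative for case.
(A) ukhuhikha is wrong: it uses dual instead of singular for number.

C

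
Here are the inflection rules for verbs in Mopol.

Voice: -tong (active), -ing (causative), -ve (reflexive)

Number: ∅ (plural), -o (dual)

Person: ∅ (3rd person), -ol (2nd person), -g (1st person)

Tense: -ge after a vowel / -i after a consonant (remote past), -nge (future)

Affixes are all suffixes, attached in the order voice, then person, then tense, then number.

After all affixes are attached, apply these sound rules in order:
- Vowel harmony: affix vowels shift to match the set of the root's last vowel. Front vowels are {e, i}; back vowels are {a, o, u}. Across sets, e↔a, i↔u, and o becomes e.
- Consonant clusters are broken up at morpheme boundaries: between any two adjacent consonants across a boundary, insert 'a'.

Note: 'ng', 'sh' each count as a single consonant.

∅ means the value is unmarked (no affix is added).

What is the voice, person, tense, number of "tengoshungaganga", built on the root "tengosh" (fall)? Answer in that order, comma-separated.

causative, 1st person, future, plural

Segment: tengosh-ing-g-nge.
voice: -ing → causative.
person: -g → 1st person.
tense: -nge → future.
number: ∅ → plural.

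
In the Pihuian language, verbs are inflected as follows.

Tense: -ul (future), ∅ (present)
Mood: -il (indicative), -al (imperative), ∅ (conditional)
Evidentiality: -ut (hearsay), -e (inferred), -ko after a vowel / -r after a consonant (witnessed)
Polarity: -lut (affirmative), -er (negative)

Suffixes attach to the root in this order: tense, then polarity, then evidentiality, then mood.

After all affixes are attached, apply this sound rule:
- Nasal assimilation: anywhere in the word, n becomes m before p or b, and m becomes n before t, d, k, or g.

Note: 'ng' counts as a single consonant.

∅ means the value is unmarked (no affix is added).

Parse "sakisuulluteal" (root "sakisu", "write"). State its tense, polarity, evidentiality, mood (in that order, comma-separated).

Segment: sakisu-ul-lut-e-al.
tense: -ul → future.
polarity: -lut → affirmative.
evidentiality: -e → inferred.
mood: -al → imperative.

future, affirmative, inferred, imperative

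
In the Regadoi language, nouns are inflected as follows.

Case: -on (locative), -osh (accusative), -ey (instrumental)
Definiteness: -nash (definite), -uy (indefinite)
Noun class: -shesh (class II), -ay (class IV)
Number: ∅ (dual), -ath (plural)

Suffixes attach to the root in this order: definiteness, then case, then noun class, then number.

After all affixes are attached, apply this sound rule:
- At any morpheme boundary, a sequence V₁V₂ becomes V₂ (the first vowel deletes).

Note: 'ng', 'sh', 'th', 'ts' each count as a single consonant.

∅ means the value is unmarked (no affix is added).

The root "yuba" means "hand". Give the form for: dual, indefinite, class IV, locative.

yubuyonay

Attach definiteness indefinite -uy → yubauy.
Attach case locative -on → yubauyon.
Attach noun class class IV -ay → yubauyonay.
number = dual: zero marking, form stays yubauyonay.
Apply vowel deletion: yubauyonay → yubuyonay.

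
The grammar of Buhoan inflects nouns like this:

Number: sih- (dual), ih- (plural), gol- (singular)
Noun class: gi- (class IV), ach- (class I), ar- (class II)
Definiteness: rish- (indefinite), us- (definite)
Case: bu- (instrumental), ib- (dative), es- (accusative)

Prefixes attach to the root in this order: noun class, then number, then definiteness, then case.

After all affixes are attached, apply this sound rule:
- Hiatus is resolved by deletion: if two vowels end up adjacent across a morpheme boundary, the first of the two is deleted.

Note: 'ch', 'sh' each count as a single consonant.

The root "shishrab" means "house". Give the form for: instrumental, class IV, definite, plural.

Attach noun class class IV gi- → gishishrab.
Attach number plural ih- → ihgishishrab.
Attach definiteness definite us- → usihgishishrab.
Attach case instrumental bu- → buusihgishishrab.
Apply vowel deletion: buusihgishishrab → busihgishishrab.

busihgishishrab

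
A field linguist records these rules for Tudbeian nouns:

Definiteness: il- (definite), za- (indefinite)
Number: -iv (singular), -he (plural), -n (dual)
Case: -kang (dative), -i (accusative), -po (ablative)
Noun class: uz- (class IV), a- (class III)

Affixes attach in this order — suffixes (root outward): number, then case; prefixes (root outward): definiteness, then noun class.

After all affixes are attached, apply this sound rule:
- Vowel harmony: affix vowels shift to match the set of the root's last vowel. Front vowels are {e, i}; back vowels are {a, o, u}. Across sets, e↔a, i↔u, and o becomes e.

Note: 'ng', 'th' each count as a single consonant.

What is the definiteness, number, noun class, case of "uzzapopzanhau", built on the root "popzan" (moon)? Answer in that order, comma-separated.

Segment: uz-za-popzan-he-i.
definiteness: za- → indefinite.
number: -he → plural.
noun class: uz- → class IV.
case: -i → accusative.

indefinite, plural, class IV, accusative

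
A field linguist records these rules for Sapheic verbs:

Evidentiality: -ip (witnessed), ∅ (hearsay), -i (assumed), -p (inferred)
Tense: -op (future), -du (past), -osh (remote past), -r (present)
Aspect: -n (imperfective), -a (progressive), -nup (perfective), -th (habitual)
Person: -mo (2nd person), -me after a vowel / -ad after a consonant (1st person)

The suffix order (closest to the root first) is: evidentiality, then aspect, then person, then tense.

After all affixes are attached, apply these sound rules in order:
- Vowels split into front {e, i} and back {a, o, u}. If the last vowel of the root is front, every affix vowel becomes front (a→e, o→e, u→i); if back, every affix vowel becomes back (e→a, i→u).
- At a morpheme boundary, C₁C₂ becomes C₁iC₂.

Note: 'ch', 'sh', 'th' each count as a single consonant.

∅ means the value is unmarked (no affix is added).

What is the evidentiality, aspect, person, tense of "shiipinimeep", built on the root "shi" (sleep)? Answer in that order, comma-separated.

Segment: shi-ip-n-mo-op.
evidentiality: -ip → witnessed.
aspect: -n → imperfective.
person: -mo → 2nd person.
tense: -op → future.

witnessed, imperfective, 2nd person, future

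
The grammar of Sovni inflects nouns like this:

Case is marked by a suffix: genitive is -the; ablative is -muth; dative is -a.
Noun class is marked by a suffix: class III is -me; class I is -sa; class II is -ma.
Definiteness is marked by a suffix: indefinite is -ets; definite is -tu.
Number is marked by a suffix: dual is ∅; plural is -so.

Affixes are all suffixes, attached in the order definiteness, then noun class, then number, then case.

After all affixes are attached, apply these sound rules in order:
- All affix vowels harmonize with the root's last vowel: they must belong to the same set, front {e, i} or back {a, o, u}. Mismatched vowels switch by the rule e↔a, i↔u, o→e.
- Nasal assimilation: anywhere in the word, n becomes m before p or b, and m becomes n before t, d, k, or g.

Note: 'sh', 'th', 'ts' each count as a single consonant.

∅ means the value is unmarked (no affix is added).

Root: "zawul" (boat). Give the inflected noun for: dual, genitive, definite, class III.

Attach definiteness definite -tu → zawultu.
Attach noun class class III -me → zawultume.
number = dual: zero marking, form stays zawultume.
Attach case genitive -the → zawultumethe.
Apply vowel harmony: zawultumethe → zawultumatha.
Nasal assimilation: no change.

zawultumatha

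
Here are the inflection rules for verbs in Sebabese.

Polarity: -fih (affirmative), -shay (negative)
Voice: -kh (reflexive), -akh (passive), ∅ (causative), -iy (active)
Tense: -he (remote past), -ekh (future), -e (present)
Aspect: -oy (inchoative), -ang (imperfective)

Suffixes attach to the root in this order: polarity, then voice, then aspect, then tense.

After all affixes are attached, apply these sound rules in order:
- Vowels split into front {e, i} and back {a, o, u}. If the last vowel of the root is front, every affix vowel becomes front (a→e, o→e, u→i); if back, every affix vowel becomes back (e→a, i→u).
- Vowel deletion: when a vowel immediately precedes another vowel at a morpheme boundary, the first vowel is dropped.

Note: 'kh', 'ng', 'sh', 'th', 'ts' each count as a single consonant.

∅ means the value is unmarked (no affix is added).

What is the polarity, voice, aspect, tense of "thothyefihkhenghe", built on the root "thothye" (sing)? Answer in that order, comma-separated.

Segment: thothye-fih-kh-ang-he.
polarity: -fih → affirmative.
voice: -kh → reflexive.
aspect: -ang → imperfective.
tense: -he → remote past.

affirmative, reflexive, imperfective, remote past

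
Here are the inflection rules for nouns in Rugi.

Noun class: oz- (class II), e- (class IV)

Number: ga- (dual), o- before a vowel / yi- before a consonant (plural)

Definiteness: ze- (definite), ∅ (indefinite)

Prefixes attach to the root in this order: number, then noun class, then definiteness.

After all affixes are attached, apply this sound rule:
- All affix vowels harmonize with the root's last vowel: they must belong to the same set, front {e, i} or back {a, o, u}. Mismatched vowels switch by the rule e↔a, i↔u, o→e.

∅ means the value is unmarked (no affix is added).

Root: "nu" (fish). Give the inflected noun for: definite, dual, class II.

zaozganu

Attach number dual ga- → ganu.
Attach noun class class II oz- → ozganu.
Attach definiteness definite ze- → zeozganu.
Apply vowel harmony: zeozganu → zaozganu.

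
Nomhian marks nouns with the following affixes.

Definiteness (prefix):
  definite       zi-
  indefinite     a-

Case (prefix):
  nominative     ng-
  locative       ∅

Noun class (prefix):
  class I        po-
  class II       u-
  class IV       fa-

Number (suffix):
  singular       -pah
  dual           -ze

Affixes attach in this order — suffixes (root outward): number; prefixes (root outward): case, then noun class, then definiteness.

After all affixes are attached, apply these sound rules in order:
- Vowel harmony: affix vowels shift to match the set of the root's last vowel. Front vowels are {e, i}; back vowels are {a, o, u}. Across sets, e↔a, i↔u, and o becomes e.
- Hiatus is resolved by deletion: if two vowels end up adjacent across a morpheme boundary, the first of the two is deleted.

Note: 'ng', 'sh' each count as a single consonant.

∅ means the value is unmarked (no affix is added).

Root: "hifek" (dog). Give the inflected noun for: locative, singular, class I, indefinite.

case = locative: zero marking, form stays hifek.
Attach noun class class I po- → pohifek.
Attach number singular -pah → pohifekpah.
Attach definiteness indefinite a- → apohifekpah.
Apply vowel harmony: apohifekpah → epehifekpeh.
Vowel deletion: no change.

epehifekpeh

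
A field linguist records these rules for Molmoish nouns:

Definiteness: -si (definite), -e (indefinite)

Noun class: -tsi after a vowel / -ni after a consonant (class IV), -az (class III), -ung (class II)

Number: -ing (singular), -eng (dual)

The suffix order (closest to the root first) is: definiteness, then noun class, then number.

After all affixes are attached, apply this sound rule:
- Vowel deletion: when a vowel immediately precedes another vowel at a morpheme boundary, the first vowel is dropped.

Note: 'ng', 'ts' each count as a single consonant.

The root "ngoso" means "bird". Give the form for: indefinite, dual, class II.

Attach definiteness indefinite -e → ngosoe.
Attach noun class class II -ung → ngosoeung.
Attach number dual -eng → ngosoeungeng.
Apply vowel deletion: ngosoeungeng → ngosungeng.

ngosungeng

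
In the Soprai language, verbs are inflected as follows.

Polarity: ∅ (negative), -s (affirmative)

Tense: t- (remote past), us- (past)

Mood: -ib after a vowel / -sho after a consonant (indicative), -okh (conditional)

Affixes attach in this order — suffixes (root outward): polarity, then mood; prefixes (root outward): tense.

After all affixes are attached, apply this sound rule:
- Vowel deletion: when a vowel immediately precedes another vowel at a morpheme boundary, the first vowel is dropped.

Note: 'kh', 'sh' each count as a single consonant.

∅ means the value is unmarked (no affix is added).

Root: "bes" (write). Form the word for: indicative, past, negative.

Attach tense past us- → usbes.
polarity = negative: zero marking, form stays usbes.
Attach mood indicative -sho (after consonant 's') → usbessho.
Vowel deletion: no change.

usbessho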